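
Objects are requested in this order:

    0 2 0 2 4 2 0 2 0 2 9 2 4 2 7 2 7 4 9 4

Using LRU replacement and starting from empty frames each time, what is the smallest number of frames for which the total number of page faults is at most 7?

f=1: 20 faults
f=2: 9 faults
f=3: 7 faults
f=4: 5 faults
f=5: 5 faults
Smallest f with faults ≤ 7 is 3.

3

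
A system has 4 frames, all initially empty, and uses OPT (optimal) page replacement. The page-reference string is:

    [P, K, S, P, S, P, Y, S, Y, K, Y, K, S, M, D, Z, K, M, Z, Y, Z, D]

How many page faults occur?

8

P -> fault, frames (P)
K -> fault, frames (P K)
S -> fault, frames (P K S)
P -> hit
S -> hit
P -> hit
Y -> fault, frames (P K S Y)
S -> hit
Y -> hit
K -> hit
Y -> hit
K -> hit
S -> hit
M -> fault, evict S, frames (P K Y M)
D -> fault, evict P, frames (K Y M D)
Z -> fault, evict D, frames (K Y M Z)
K -> hit
M -> hit
Z -> hit
Y -> hit
Z -> hit
D -> fault, evict Z, frames (K Y M D)
Page faults: 8.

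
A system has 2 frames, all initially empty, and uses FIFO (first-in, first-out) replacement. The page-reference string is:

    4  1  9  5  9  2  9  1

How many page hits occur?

4 -> fault, frames {4}
1 -> fault, frames {4,1}
9 -> fault, evict 4, frames {1,9}
5 -> fault, evict 1, frames {9,5}
9 -> hit
2 -> fault, evict 9, frames {5,2}
9 -> fault, evict 5, frames {2,9}
1 -> fault, evict 2, frames {9,1}
Hits: 1.

1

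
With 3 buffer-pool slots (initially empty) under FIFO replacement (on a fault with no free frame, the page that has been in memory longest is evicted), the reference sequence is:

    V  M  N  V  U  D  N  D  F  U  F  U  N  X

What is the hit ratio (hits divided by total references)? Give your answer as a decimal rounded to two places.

V -> fault, frames {V}
M -> fault, frames {V,M}
N -> fault, frames {V,M,N}
V -> hit
U -> fault, evict V, frames {M,N,U}
D -> fault, evict M, frames {N,U,D}
N -> hit
D -> hit
F -> fault, evict N, frames {U,D,F}
U -> hit
F -> hit
U -> hit
N -> fault, evict U, frames {D,F,N}
X -> fault, evict D, frames {F,N,X}
Hits: 6 of 14 references → 6/14 = 0.4286.

0.43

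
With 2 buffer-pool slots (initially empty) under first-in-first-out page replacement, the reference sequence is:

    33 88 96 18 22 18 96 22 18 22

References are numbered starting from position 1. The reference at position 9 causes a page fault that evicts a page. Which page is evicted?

22

pos 1: 33: miss, frames [33]
pos 2: 88: miss, frames [33, 88]
pos 3: 96: miss, evict 33, frames [88, 96]
pos 4: 18: miss, evict 88, frames [96, 18]
pos 5: 22: miss, evict 96, frames [18, 22]
pos 6: 18: hit
pos 7: 96: miss, evict 18, frames [22, 96]
pos 8: 22: hit
pos 9: 18: miss, evict 22, frames [96, 18]
At position 9, page 22 is evicted.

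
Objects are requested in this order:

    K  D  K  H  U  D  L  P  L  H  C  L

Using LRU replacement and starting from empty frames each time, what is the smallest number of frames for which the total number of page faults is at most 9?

f=1: 12 faults
f=2: 10 faults
f=3: 9 faults
f=4: 8 faults
f=5: 7 faults
f=6: 7 faults
f=7: 7 faults
Smallest f with faults ≤ 9 is 3.

3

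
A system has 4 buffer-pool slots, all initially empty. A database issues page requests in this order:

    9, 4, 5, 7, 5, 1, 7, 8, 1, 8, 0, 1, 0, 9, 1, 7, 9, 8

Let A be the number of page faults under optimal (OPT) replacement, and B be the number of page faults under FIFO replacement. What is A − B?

-1

Under OPT: F F F F . F . F . . F . . . . . . F → 8 faults.
Under FIFO: F F F F . F . F . . F . . F . F . . → 9 faults.
A − B = 8 − 9 = -1.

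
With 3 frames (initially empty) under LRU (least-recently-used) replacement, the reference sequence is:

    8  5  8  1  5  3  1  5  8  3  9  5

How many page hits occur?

4

8 -> fault, frames [8]
5 -> fault, frames [8, 5]
8 -> hit
1 -> fault, frames [5, 8, 1]
5 -> hit
3 -> fault, evict 8, frames [1, 5, 3]
1 -> hit
5 -> hit
8 -> fault, evict 3, frames [1, 5, 8]
3 -> fault, evict 1, frames [5, 8, 3]
9 -> fault, evict 5, frames [8, 3, 9]
5 -> fault, evict 8, frames [3, 9, 5]
Hits: 4.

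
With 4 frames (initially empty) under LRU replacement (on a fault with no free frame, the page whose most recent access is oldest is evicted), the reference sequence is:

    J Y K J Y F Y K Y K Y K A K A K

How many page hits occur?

11

J → miss, frames {J}
Y → miss, frames {J,Y}
K → miss, frames {J,Y,K}
J → hit
Y → hit
F → miss, frames {K,J,Y,F}
Y → hit
K → hit
Y → hit
K → hit
Y → hit
K → hit
A → miss, evict J, frames {F,Y,K,A}
K → hit
A → hit
K → hit
Hits: 11.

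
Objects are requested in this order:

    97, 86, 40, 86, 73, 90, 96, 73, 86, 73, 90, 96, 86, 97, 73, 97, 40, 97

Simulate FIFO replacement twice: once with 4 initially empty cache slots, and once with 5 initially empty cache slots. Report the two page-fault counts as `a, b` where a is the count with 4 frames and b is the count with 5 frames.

10, 7

4 frames: F F F . F F F . F . . . . F F . F . → 10 faults.
5 frames: F F F . F F F . . . . . . F . . . . → 7 faults.
7 < 10: adding a frame reduced faults, as is typical.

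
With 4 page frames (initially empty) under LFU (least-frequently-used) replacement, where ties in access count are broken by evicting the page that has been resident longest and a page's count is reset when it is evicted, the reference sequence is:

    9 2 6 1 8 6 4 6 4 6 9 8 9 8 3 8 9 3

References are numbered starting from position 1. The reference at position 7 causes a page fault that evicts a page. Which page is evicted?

2

pos 1: 9 → miss, frames (9)
pos 2: 2 → miss, frames (9 2)
pos 3: 6 → miss, frames (9 2 6)
pos 4: 1 → miss, frames (9 2 6 1)
pos 5: 8 → miss, evict 9, frames (2 6 1 8)
pos 6: 6 → hit
pos 7: 4 → miss, evict 2, frames (6 1 8 4)
At position 7, page 2 is evicted.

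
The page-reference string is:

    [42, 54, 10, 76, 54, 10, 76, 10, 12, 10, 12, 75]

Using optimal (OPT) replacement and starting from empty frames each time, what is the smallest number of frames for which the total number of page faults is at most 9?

f=1: 12 faults
f=2: 7 faults
f=3: 6 faults
f=4: 6 faults
f=5: 6 faults
f=6: 6 faults
Smallest f with faults ≤ 9 is 2.

2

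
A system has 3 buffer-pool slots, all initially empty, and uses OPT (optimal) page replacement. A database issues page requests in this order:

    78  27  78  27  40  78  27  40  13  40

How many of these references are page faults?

4

78: miss, frames (78)
27: miss, frames (78 27)
78: hit
27: hit
40: miss, frames (78 27 40)
78: hit
27: hit
40: hit
13: miss, evict 27, frames (78 40 13)
40: hit
Page faults: 4.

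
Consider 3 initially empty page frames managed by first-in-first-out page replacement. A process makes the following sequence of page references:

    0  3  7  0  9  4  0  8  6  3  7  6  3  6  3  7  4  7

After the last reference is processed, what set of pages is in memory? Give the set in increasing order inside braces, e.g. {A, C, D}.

{3, 4, 7}

0: miss, frames (0)
3: miss, frames (0 3)
7: miss, frames (0 3 7)
0: hit
9: miss, evict 0, frames (3 7 9)
4: miss, evict 3, frames (7 9 4)
0: miss, evict 7, frames (9 4 0)
8: miss, evict 9, frames (4 0 8)
6: miss, evict 4, frames (0 8 6)
3: miss, evict 0, frames (8 6 3)
7: miss, evict 8, frames (6 3 7)
6: hit
3: hit
6: hit
3: hit
7: hit
4: miss, evict 6, frames (3 7 4)
7: hit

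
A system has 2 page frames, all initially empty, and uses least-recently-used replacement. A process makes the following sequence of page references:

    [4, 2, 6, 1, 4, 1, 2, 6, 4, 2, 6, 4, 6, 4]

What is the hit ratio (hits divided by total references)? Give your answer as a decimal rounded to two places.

0.21

4 → fault, frames (4)
2 → fault, frames (4 2)
6 → fault, evict 4, frames (2 6)
1 → fault, evict 2, frames (6 1)
4 → fault, evict 6, frames (1 4)
1 → hit
2 → fault, evict 4, frames (1 2)
6 → fault, evict 1, frames (2 6)
4 → fault, evict 2, frames (6 4)
2 → fault, evict 6, frames (4 2)
6 → fault, evict 4, frames (2 6)
4 → fault, evict 2, frames (6 4)
6 → hit
4 → hit
Hits: 3 of 14 references → 3/14 = 0.2143.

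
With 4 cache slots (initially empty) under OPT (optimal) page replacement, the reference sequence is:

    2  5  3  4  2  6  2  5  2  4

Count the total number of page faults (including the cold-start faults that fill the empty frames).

5

2 -> miss, frames (2)
5 -> miss, frames (2 5)
3 -> miss, frames (2 5 3)
4 -> miss, frames (2 5 3 4)
2 -> hit
6 -> miss, evict 3, frames (2 5 4 6)
2 -> hit
5 -> hit
2 -> hit
4 -> hit
Page faults: 5.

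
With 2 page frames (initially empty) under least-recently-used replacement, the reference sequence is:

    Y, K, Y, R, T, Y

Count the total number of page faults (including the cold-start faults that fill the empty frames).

Y -> miss, frames {Y}
K -> miss, frames {Y,K}
Y -> hit
R -> miss, evict K, frames {Y,R}
T -> miss, evict Y, frames {R,T}
Y -> miss, evict R, frames {T,Y}
Page faults: 5.

5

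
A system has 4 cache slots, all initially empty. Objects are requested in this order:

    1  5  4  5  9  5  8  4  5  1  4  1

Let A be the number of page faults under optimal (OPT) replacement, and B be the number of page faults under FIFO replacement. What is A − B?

Under OPT: F F F . F . F . . . . . → 5 faults.
Under FIFO: F F F . F . F . . F . . → 6 faults.
A − B = 5 − 6 = -1.

-1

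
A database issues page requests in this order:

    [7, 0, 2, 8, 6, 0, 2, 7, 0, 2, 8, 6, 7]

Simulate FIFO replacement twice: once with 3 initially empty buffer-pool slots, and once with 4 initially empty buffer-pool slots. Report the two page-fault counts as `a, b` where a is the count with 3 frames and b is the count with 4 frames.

3 frames: F F F F F F F F . . F F . → 10 faults.
4 frames: F F F F F . . F F F F F F → 11 faults.
11 > 10: adding a frame increased faults — Belady's anomaly.

10, 11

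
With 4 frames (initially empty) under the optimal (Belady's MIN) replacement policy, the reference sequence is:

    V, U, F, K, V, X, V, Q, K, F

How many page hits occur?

4

V -> miss, frames (V)
U -> miss, frames (V U)
F -> miss, frames (V U F)
K -> miss, frames (V U F K)
V -> hit
X -> miss, evict U, frames (V F K X)
V -> hit
Q -> miss, evict X, frames (V F K Q)
K -> hit
F -> hit
Hits: 4.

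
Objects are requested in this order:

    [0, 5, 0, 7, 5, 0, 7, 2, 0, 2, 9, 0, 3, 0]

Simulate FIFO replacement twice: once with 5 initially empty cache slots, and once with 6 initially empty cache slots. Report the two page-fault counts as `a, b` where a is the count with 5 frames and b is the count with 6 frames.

7, 6

5 frames: F F . F . . . F . . F . F F → 7 faults.
6 frames: F F . F . . . F . . F . F . → 6 faults.
6 < 7: adding a frame reduced faults, as is typical.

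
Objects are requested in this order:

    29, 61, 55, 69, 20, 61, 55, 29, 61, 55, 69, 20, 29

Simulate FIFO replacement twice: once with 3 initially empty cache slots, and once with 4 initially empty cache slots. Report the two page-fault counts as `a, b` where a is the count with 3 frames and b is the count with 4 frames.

3 frames: F F F F F F F F . . F F . → 10 faults.
4 frames: F F F F F . . F F F F F F → 11 faults.
11 > 10: adding a frame increased faults — Belady's anomaly.

10, 11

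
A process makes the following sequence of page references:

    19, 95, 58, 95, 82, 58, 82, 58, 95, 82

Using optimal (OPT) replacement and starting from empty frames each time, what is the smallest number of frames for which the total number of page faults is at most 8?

f=1: 10 faults
f=2: 5 faults
f=3: 4 faults
f=4: 4 faults
Smallest f with faults ≤ 8 is 2.

2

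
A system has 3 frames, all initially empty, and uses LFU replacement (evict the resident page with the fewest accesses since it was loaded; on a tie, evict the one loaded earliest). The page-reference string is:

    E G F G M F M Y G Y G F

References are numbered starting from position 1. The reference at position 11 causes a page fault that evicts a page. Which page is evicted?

pos 1: E → fault, frames {E}
pos 2: G → fault, frames {E,G}
pos 3: F → fault, frames {E,G,F}
pos 4: G → hit
pos 5: M → fault, evict E, frames {G,F,M}
pos 6: F → hit
pos 7: M → hit
pos 8: Y → fault, evict G, frames {F,M,Y}
pos 9: G → fault, evict Y, frames {F,M,G}
pos 10: Y → fault, evict G, frames {F,M,Y}
pos 11: G → fault, evict Y, frames {F,M,G}
At position 11, page Y is evicted.

Y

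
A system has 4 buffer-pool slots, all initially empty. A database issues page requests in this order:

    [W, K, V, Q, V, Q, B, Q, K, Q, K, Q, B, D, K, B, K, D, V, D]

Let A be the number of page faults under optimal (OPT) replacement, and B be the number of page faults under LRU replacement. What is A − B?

-1

Under OPT: F F F F . . F . . . . . . F . . . . . . → 6 faults.
Under LRU: F F F F . . F . . . . . . F . . . . F . → 7 faults.
A − B = 6 − 7 = -1.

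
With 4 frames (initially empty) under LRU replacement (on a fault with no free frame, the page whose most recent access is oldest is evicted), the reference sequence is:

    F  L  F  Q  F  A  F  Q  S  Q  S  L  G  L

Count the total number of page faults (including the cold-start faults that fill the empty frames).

F -> fault, frames {F}
L -> fault, frames {F,L}
F -> hit
Q -> fault, frames {L,F,Q}
F -> hit
A -> fault, frames {L,Q,F,A}
F -> hit
Q -> hit
S -> fault, evict L, frames {A,F,Q,S}
Q -> hit
S -> hit
L -> fault, evict A, frames {F,Q,S,L}
G -> fault, evict F, frames {Q,S,L,G}
L -> hit
Page faults: 7.

7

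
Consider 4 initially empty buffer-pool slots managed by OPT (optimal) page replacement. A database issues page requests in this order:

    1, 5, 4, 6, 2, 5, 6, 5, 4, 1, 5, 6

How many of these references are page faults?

6

1: miss, frames {1}
5: miss, frames {1,5}
4: miss, frames {1,5,4}
6: miss, frames {1,5,4,6}
2: miss, evict 1, frames {5,4,6,2}
5: hit
6: hit
5: hit
4: hit
1: miss, evict 2, frames {5,4,6,1}
5: hit
6: hit
Page faults: 6.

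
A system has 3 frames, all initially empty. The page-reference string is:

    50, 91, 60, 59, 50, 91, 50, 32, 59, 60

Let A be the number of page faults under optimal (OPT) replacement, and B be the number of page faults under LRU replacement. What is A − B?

-3

Under OPT: F F F F . . . F . F → 6 faults.
Under LRU: F F F F F F . F F F → 9 faults.
A − B = 6 − 9 = -3.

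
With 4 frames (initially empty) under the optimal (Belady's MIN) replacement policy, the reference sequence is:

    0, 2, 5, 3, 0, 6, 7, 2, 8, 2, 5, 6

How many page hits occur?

0 -> fault, frames (0)
2 -> fault, frames (0 2)
5 -> fault, frames (0 2 5)
3 -> fault, frames (0 2 5 3)
0 -> hit
6 -> fault, evict 3, frames (0 2 5 6)
7 -> fault, evict 0, frames (2 5 6 7)
2 -> hit
8 -> fault, evict 7, frames (2 5 6 8)
2 -> hit
5 -> hit
6 -> hit
Hits: 5.

5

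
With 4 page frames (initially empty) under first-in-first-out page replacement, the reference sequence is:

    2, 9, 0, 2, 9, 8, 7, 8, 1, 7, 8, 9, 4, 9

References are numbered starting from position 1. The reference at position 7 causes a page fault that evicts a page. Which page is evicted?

pos 1: 2 -> miss, frames {2}
pos 2: 9 -> miss, frames {2,9}
pos 3: 0 -> miss, frames {2,9,0}
pos 4: 2 -> hit
pos 5: 9 -> hit
pos 6: 8 -> miss, frames {2,9,0,8}
pos 7: 7 -> miss, evict 2, frames {9,0,8,7}
At position 7, page 2 is evicted.

2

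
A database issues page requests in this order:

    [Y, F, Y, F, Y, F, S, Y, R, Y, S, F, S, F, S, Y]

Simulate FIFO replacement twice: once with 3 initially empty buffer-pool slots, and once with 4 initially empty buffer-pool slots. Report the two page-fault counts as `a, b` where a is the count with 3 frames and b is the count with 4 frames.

7, 4

3 frames: F F . . . . F . F F . F F . . . → 7 faults.
4 frames: F F . . . . F . F . . . . . . . → 4 faults.
4 < 7: adding a frame reduced faults, as is typical.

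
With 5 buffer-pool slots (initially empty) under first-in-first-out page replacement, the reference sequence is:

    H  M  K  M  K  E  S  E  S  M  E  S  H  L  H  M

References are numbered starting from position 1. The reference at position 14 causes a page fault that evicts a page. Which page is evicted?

H

pos 1: H -> miss, frames [H]
pos 2: M -> miss, frames [H, M]
pos 3: K -> miss, frames [H, M, K]
pos 4: M -> hit
pos 5: K -> hit
pos 6: E -> miss, frames [H, M, K, E]
pos 7: S -> miss, frames [H, M, K, E, S]
pos 8: E -> hit
pos 9: S -> hit
pos 10: M -> hit
pos 11: E -> hit
pos 12: S -> hit
pos 13: H -> hit
pos 14: L -> miss, evict H, frames [M, K, E, S, L]
At position 14, page H is evicted.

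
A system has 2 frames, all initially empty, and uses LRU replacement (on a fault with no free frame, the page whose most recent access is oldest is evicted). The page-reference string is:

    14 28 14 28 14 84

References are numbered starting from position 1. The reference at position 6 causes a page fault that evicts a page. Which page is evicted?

28

pos 1: 14 -> fault, frames {14}
pos 2: 28 -> fault, frames {14,28}
pos 3: 14 -> hit
pos 4: 28 -> hit
pos 5: 14 -> hit
pos 6: 84 -> fault, evict 28, frames {14,84}
At position 6, page 28 is evicted.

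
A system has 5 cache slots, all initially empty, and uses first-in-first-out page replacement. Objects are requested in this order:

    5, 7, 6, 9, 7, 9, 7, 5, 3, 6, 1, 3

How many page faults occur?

5: miss, frames (5)
7: miss, frames (5 7)
6: miss, frames (5 7 6)
9: miss, frames (5 7 6 9)
7: hit
9: hit
7: hit
5: hit
3: miss, frames (5 7 6 9 3)
6: hit
1: miss, evict 5, frames (7 6 9 3 1)
3: hit
Page faults: 6.

6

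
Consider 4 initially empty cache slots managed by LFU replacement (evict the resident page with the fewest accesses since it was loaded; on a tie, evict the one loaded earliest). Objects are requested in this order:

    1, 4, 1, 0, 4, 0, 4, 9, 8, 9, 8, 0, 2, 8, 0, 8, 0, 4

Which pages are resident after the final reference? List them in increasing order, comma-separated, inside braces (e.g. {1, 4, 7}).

{0, 1, 4, 8}

1 → miss, frames [1]
4 → miss, frames [1, 4]
1 → hit
0 → miss, frames [1, 4, 0]
4 → hit
0 → hit
4 → hit
9 → miss, frames [1, 4, 0, 9]
8 → miss, evict 9, frames [1, 4, 0, 8]
9 → miss, evict 8, frames [1, 4, 0, 9]
8 → miss, evict 9, frames [1, 4, 0, 8]
0 → hit
2 → miss, evict 8, frames [1, 4, 0, 2]
8 → miss, evict 2, frames [1, 4, 0, 8]
0 → hit
8 → hit
0 → hit
4 → hit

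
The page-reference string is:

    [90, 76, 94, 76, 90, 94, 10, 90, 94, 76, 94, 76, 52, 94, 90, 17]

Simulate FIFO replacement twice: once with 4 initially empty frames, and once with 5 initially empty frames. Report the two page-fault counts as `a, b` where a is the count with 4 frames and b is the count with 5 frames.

4 frames: F F F . . . F . . . . . F . F F → 7 faults.
5 frames: F F F . . . F . . . . . F . . F → 6 faults.
6 < 7: adding a frame reduced faults, as is typical.

7, 6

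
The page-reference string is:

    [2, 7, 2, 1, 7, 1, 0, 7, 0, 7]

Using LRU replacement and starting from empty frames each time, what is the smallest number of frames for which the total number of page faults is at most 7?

2

f=1: 10 faults
f=2: 6 faults
f=3: 4 faults
f=4: 4 faults
Smallest f with faults ≤ 7 is 2.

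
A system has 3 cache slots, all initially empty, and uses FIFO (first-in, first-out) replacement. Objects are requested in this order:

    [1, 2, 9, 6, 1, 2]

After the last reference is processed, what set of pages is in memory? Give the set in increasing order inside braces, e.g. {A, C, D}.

1 -> miss, frames (1)
2 -> miss, frames (1 2)
9 -> miss, frames (1 2 9)
6 -> miss, evict 1, frames (2 9 6)
1 -> miss, evict 2, frames (9 6 1)
2 -> miss, evict 9, frames (6 1 2)

{1, 2, 6}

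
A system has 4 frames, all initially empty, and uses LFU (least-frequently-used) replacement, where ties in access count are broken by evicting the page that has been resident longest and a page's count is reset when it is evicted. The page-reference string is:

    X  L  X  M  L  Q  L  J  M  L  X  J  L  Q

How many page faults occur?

X -> fault, frames {X}
L -> fault, frames {X,L}
X -> hit
M -> fault, frames {X,L,M}
L -> hit
Q -> fault, frames {X,L,M,Q}
L -> hit
J -> fault, evict M, frames {X,L,Q,J}
M -> fault, evict Q, frames {X,L,J,M}
L -> hit
X -> hit
J -> hit
L -> hit
Q -> fault, evict M, frames {X,L,J,Q}
Page faults: 7.

7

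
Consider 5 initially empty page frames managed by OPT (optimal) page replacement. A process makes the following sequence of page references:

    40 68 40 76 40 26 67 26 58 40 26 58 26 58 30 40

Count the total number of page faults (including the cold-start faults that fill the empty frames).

40 → miss, frames (40)
68 → miss, frames (40 68)
40 → hit
76 → miss, frames (40 68 76)
40 → hit
26 → miss, frames (40 68 76 26)
67 → miss, frames (40 68 76 26 67)
26 → hit
58 → miss, evict 67, frames (40 68 76 26 58)
40 → hit
26 → hit
58 → hit
26 → hit
58 → hit
30 → miss, evict 58, frames (40 68 76 26 30)
40 → hit
Page faults: 7.

7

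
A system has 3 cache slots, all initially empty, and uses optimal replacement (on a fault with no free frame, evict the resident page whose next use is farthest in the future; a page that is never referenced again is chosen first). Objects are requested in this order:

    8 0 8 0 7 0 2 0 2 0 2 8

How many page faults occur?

8: fault, frames (8)
0: fault, frames (8 0)
8: hit
0: hit
7: fault, frames (8 0 7)
0: hit
2: fault, evict 7, frames (8 0 2)
0: hit
2: hit
0: hit
2: hit
8: hit
Page faults: 4.

4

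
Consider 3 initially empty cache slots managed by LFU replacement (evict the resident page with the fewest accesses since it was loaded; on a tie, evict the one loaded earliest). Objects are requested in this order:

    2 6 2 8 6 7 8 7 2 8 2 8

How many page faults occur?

7

2 -> fault, frames (2)
6 -> fault, frames (2 6)
2 -> hit
8 -> fault, frames (2 6 8)
6 -> hit
7 -> fault, evict 8, frames (2 6 7)
8 -> fault, evict 7, frames (2 6 8)
7 -> fault, evict 8, frames (2 6 7)
2 -> hit
8 -> fault, evict 7, frames (2 6 8)
2 -> hit
8 -> hit
Page faults: 7.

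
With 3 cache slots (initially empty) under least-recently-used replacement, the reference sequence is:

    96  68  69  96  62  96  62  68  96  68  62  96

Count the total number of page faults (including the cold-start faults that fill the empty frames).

96 -> fault, frames [96]
68 -> fault, frames [96, 68]
69 -> fault, frames [96, 68, 69]
96 -> hit
62 -> fault, evict 68, frames [69, 96, 62]
96 -> hit
62 -> hit
68 -> fault, evict 69, frames [96, 62, 68]
96 -> hit
68 -> hit
62 -> hit
96 -> hit
Page faults: 5.

5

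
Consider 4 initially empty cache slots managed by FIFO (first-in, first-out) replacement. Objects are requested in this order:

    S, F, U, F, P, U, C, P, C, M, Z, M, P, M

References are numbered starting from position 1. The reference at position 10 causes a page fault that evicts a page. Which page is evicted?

pos 1: S → fault, frames [S]
pos 2: F → fault, frames [S, F]
pos 3: U → fault, frames [S, F, U]
pos 4: F → hit
pos 5: P → fault, frames [S, F, U, P]
pos 6: U → hit
pos 7: C → fault, evict S, frames [F, U, P, C]
pos 8: P → hit
pos 9: C → hit
pos 10: M → fault, evict F, frames [U, P, C, M]
At position 10, page F is evicted.

F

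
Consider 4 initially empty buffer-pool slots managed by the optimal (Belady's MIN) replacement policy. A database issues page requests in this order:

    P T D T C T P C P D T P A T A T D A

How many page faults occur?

P: fault, frames (P)
T: fault, frames (P T)
D: fault, frames (P T D)
T: hit
C: fault, frames (P T D C)
T: hit
P: hit
C: hit
P: hit
D: hit
T: hit
P: hit
A: fault, evict C, frames (P T D A)
T: hit
A: hit
T: hit
D: hit
A: hit
Page faults: 5.

5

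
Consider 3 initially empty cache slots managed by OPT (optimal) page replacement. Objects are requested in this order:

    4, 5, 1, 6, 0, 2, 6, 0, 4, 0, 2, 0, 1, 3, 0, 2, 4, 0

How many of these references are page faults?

10

4: fault, frames {4}
5: fault, frames {4,5}
1: fault, frames {4,5,1}
6: fault, evict 5, frames {4,1,6}
0: fault, evict 1, frames {4,6,0}
2: fault, evict 4, frames {6,0,2}
6: hit
0: hit
4: fault, evict 6, frames {0,2,4}
0: hit
2: hit
0: hit
1: fault, evict 4, frames {0,2,1}
3: fault, evict 1, frames {0,2,3}
0: hit
2: hit
4: fault, evict 3, frames {0,2,4}
0: hit
Page faults: 10.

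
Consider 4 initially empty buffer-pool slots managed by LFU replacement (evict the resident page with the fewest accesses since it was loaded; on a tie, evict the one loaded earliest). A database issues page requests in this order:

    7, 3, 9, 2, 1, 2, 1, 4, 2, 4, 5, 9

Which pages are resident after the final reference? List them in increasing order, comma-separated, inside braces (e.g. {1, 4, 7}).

7: fault, frames [7]
3: fault, frames [7, 3]
9: fault, frames [7, 3, 9]
2: fault, frames [7, 3, 9, 2]
1: fault, evict 7, frames [3, 9, 2, 1]
2: hit
1: hit
4: fault, evict 3, frames [9, 2, 1, 4]
2: hit
4: hit
5: fault, evict 9, frames [2, 1, 4, 5]
9: fault, evict 5, frames [2, 1, 4, 9]

{1, 2, 4, 9}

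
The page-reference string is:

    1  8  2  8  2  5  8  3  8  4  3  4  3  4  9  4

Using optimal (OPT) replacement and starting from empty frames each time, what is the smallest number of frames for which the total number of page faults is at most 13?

f=1: 16 faults
f=2: 7 faults
f=3: 7 faults
f=4: 7 faults
f=5: 7 faults
f=6: 7 faults
f=7: 7 faults
Smallest f with faults ≤ 13 is 2.

2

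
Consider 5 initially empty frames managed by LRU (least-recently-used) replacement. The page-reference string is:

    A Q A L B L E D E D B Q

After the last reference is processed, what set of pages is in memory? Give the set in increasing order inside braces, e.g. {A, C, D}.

A: fault, frames {A}
Q: fault, frames {A,Q}
A: hit
L: fault, frames {Q,A,L}
B: fault, frames {Q,A,L,B}
L: hit
E: fault, frames {Q,A,B,L,E}
D: fault, evict Q, frames {A,B,L,E,D}
E: hit
D: hit
B: hit
Q: fault, evict A, frames {L,E,D,B,Q}

{B, D, E, L, Q}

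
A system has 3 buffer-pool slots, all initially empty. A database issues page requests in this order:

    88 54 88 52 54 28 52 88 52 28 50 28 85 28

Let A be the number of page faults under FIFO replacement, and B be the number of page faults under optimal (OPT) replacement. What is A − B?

Under FIFO: F F . F . F . F . . F . F F → 8 faults.
Under OPT: F F . F . F . . . . F . F . → 6 faults.
A − B = 8 − 6 = 2.

2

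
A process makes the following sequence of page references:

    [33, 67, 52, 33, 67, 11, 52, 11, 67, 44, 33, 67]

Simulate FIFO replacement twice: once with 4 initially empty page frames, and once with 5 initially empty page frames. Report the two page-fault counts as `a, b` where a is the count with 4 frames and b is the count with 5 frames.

7, 5

4 frames: F F F . . F . . . F F F → 7 faults.
5 frames: F F F . . F . . . F . . → 5 faults.
5 < 7: adding a frame reduced faults, as is typical.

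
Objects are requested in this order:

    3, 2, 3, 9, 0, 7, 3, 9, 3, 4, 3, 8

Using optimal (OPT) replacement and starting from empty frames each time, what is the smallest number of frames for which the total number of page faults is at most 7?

3

f=1: 12 faults
f=2: 8 faults
f=3: 7 faults
f=4: 7 faults
f=5: 7 faults
f=6: 7 faults
f=7: 7 faults
Smallest f with faults ≤ 7 is 3.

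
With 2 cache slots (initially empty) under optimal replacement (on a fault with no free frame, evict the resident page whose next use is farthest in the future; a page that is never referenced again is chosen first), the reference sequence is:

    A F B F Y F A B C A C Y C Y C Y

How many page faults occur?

A -> fault, frames {A}
F -> fault, frames {A,F}
B -> fault, evict A, frames {F,B}
F -> hit
Y -> fault, evict B, frames {F,Y}
F -> hit
A -> fault, evict F, frames {Y,A}
B -> fault, evict Y, frames {A,B}
C -> fault, evict B, frames {A,C}
A -> hit
C -> hit
Y -> fault, evict A, frames {C,Y}
C -> hit
Y -> hit
C -> hit
Y -> hit
Page faults: 8.

8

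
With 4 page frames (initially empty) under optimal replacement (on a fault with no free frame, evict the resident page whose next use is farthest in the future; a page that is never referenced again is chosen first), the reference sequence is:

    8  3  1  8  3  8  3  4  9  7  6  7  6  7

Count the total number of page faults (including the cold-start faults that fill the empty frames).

8 → miss, frames {8}
3 → miss, frames {8,3}
1 → miss, frames {8,3,1}
8 → hit
3 → hit
8 → hit
3 → hit
4 → miss, frames {8,3,1,4}
9 → miss, evict 4, frames {8,3,1,9}
7 → miss, evict 9, frames {8,3,1,7}
6 → miss, evict 1, frames {8,3,7,6}
7 → hit
6 → hit
7 → hit
Page faults: 7.

7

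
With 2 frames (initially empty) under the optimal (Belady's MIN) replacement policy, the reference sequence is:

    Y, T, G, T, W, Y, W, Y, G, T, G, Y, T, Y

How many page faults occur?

8

Y: fault, frames {Y}
T: fault, frames {Y,T}
G: fault, evict Y, frames {T,G}
T: hit
W: fault, evict T, frames {G,W}
Y: fault, evict G, frames {W,Y}
W: hit
Y: hit
G: fault, evict W, frames {Y,G}
T: fault, evict Y, frames {G,T}
G: hit
Y: fault, evict G, frames {T,Y}
T: hit
Y: hit
Page faults: 8.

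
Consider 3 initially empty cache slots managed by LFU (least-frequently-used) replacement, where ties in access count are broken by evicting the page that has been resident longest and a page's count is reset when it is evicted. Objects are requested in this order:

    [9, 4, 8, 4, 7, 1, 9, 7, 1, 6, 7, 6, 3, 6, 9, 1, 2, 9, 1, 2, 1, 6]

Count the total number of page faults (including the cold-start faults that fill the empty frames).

9 -> miss, frames {9}
4 -> miss, frames {9,4}
8 -> miss, frames {9,4,8}
4 -> hit
7 -> miss, evict 9, frames {4,8,7}
1 -> miss, evict 8, frames {4,7,1}
9 -> miss, evict 7, frames {4,1,9}
7 -> miss, evict 1, frames {4,9,7}
1 -> miss, evict 9, frames {4,7,1}
6 -> miss, evict 7, frames {4,1,6}
7 -> miss, evict 1, frames {4,6,7}
6 -> hit
3 -> miss, evict 7, frames {4,6,3}
6 -> hit
9 -> miss, evict 3, frames {4,6,9}
1 -> miss, evict 9, frames {4,6,1}
2 -> miss, evict 1, frames {4,6,2}
9 -> miss, evict 2, frames {4,6,9}
1 -> miss, evict 9, frames {4,6,1}
2 -> miss, evict 1, frames {4,6,2}
1 -> miss, evict 2, frames {4,6,1}
6 -> hit
Page faults: 18.

18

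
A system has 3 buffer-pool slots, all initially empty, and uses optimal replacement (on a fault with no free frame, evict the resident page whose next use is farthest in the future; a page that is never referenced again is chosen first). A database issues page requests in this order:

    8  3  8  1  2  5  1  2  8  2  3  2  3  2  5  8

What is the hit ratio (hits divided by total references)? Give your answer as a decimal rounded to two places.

8: miss, frames (8)
3: miss, frames (8 3)
8: hit
1: miss, frames (8 3 1)
2: miss, evict 3, frames (8 1 2)
5: miss, evict 8, frames (1 2 5)
1: hit
2: hit
8: miss, evict 1, frames (2 5 8)
2: hit
3: miss, evict 8, frames (2 5 3)
2: hit
3: hit
2: hit
5: hit
8: miss, evict 3, frames (2 5 8)
Hits: 8 of 16 references → 8/16 = 0.5000.

0.50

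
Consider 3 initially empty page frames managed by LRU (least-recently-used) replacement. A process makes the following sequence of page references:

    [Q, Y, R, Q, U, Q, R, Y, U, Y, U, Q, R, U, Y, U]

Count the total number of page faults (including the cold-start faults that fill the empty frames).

Q -> miss, frames (Q)
Y -> miss, frames (Q Y)
R -> miss, frames (Q Y R)
Q -> hit
U -> miss, evict Y, frames (R Q U)
Q -> hit
R -> hit
Y -> miss, evict U, frames (Q R Y)
U -> miss, evict Q, frames (R Y U)
Y -> hit
U -> hit
Q -> miss, evict R, frames (Y U Q)
R -> miss, evict Y, frames (U Q R)
U -> hit
Y -> miss, evict Q, frames (R U Y)
U -> hit
Page faults: 9.

9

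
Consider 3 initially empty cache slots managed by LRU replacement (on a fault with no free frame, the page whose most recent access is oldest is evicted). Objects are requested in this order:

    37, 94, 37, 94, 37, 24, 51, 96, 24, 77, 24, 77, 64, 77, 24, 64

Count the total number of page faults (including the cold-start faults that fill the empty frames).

7

37: fault, frames [37]
94: fault, frames [37, 94]
37: hit
94: hit
37: hit
24: fault, frames [94, 37, 24]
51: fault, evict 94, frames [37, 24, 51]
96: fault, evict 37, frames [24, 51, 96]
24: hit
77: fault, evict 51, frames [96, 24, 77]
24: hit
77: hit
64: fault, evict 96, frames [24, 77, 64]
77: hit
24: hit
64: hit
Page faults: 7.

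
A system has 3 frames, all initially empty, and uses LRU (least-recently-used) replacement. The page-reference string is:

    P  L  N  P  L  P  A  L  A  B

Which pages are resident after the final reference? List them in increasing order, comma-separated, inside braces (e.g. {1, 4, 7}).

P -> miss, frames (P)
L -> miss, frames (P L)
N -> miss, frames (P L N)
P -> hit
L -> hit
P -> hit
A -> miss, evict N, frames (L P A)
L -> hit
A -> hit
B -> miss, evict P, frames (L A B)

{A, B, L}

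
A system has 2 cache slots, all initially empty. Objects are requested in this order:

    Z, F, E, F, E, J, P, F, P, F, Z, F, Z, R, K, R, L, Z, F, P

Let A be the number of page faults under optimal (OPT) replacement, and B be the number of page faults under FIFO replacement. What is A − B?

Under OPT: F F F . . F F . . . F . . F F . F F F F → 12 faults.
Under FIFO: F F F . . F F F . . F . . F F . F F F F → 13 faults.
A − B = 12 − 13 = -1.

-1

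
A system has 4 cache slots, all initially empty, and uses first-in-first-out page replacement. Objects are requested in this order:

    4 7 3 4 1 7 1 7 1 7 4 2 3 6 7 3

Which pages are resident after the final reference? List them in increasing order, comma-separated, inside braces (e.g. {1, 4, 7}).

4 → fault, frames (4)
7 → fault, frames (4 7)
3 → fault, frames (4 7 3)
4 → hit
1 → fault, frames (4 7 3 1)
7 → hit
1 → hit
7 → hit
1 → hit
7 → hit
4 → hit
2 → fault, evict 4, frames (7 3 1 2)
3 → hit
6 → fault, evict 7, frames (3 1 2 6)
7 → fault, evict 3, frames (1 2 6 7)
3 → fault, evict 1, frames (2 6 7 3)

{2, 3, 6, 7}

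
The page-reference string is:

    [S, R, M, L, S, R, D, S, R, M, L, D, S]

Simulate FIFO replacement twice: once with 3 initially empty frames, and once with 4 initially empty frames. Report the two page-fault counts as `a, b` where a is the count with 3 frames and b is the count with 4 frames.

3 frames: F F F F F F F . . F F . F → 10 faults.
4 frames: F F F F . . F F F F F F F → 11 faults.
11 > 10: adding a frame increased faults — Belady's anomaly.

10, 11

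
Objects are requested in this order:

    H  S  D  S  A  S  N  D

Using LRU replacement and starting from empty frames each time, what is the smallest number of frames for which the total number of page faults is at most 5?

f=1: 8 faults
f=2: 6 faults
f=3: 6 faults
f=4: 5 faults
f=5: 5 faults
Smallest f with faults ≤ 5 is 4.

4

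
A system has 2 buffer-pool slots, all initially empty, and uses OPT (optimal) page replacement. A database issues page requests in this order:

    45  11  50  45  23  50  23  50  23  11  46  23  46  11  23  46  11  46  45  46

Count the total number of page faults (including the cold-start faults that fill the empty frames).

9

45 -> fault, frames (45)
11 -> fault, frames (45 11)
50 -> fault, evict 11, frames (45 50)
45 -> hit
23 -> fault, evict 45, frames (50 23)
50 -> hit
23 -> hit
50 -> hit
23 -> hit
11 -> fault, evict 50, frames (23 11)
46 -> fault, evict 11, frames (23 46)
23 -> hit
46 -> hit
11 -> fault, evict 46, frames (23 11)
23 -> hit
46 -> fault, evict 23, frames (11 46)
11 -> hit
46 -> hit
45 -> fault, evict 11, frames (46 45)
46 -> hit
Page faults: 9.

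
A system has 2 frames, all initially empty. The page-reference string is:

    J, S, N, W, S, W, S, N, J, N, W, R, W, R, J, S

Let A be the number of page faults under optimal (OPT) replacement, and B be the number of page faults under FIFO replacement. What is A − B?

-1

Under OPT: F F F F . . . F F . F F . . F F → 10 faults.
Under FIFO: F F F F F . . F F . F F . . F F → 11 faults.
A − B = 10 − 11 = -1.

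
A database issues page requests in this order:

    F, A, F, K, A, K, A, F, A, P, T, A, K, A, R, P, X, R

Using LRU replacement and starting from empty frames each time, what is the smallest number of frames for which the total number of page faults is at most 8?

5

f=1: 18 faults
f=2: 13 faults
f=3: 9 faults
f=4: 9 faults
f=5: 7 faults
f=6: 7 faults
f=7: 7 faults
Smallest f with faults ≤ 8 is 5.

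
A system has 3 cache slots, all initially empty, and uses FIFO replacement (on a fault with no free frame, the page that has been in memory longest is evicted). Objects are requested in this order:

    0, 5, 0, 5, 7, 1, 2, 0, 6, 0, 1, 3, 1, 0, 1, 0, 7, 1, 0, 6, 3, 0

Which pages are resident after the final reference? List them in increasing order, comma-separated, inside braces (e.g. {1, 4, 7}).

0 → miss, frames [0]
5 → miss, frames [0, 5]
0 → hit
5 → hit
7 → miss, frames [0, 5, 7]
1 → miss, evict 0, frames [5, 7, 1]
2 → miss, evict 5, frames [7, 1, 2]
0 → miss, evict 7, frames [1, 2, 0]
6 → miss, evict 1, frames [2, 0, 6]
0 → hit
1 → miss, evict 2, frames [0, 6, 1]
3 → miss, evict 0, frames [6, 1, 3]
1 → hit
0 → miss, evict 6, frames [1, 3, 0]
1 → hit
0 → hit
7 → miss, evict 1, frames [3, 0, 7]
1 → miss, evict 3, frames [0, 7, 1]
0 → hit
6 → miss, evict 0, frames [7, 1, 6]
3 → miss, evict 7, frames [1, 6, 3]
0 → miss, evict 1, frames [6, 3, 0]

{0, 3, 6}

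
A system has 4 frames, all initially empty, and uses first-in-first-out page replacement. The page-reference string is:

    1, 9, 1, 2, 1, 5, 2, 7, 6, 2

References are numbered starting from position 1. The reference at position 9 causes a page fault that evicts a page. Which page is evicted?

pos 1: 1 → fault, frames [1]
pos 2: 9 → fault, frames [1, 9]
pos 3: 1 → hit
pos 4: 2 → fault, frames [1, 9, 2]
pos 5: 1 → hit
pos 6: 5 → fault, frames [1, 9, 2, 5]
pos 7: 2 → hit
pos 8: 7 → fault, evict 1, frames [9, 2, 5, 7]
pos 9: 6 → fault, evict 9, frames [2, 5, 7, 6]
At position 9, page 9 is evicted.

9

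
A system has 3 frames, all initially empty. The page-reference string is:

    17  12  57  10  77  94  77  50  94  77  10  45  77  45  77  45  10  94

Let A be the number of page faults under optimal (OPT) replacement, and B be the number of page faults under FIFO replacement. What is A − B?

-1

Under OPT: F F F F F F . F . . F F . . . . . F → 10 faults.
Under FIFO: F F F F F F . F . . F F F . . . . F → 11 faults.
A − B = 10 − 11 = -1.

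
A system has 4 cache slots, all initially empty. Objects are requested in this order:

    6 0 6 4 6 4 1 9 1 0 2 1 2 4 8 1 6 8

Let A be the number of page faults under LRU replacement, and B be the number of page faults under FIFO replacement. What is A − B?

2

Under LRU: F F . F . . F F . F F . . F F . F . → 10 faults.
Under FIFO: F F . F . . F F . . F . . . F . F . → 8 faults.
A − B = 10 − 8 = 2.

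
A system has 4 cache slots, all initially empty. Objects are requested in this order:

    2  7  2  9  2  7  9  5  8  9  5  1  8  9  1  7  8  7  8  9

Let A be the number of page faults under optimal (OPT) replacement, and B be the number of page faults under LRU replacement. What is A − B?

-1

Under OPT: F F . F . . . F F . . F . . . . . . . . → 6 faults.
Under LRU: F F . F . . . F F . . F . . . F . . . . → 7 faults.
A − B = 6 − 7 = -1.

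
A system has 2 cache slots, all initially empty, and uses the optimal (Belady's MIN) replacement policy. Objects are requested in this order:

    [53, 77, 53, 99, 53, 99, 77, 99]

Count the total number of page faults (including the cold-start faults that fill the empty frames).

53: miss, frames [53]
77: miss, frames [53, 77]
53: hit
99: miss, evict 77, frames [53, 99]
53: hit
99: hit
77: miss, evict 53, frames [99, 77]
99: hit
Page faults: 4.

4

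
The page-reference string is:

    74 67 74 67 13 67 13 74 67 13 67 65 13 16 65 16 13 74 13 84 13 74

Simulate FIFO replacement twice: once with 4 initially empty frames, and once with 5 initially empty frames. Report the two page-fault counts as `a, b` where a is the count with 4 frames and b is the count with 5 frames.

8, 7

4 frames: F F . . F . . . . . . F . F . . . F . F F . → 8 faults.
5 frames: F F . . F . . . . . . F . F . . . . . F . F → 7 faults.
7 < 8: adding a frame reduced faults, as is typical.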